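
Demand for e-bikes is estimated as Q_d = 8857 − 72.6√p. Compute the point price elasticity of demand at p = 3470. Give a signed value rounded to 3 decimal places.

dQ_d/dp = −72.6/(2√p) = -0.616229. At p = 3470, Q_d = 4580.37.
Ed = (dQ_d/dp)·(p/Q_d) = (-0.616229) × (3470/4580.37) = -0.46684…

-0.467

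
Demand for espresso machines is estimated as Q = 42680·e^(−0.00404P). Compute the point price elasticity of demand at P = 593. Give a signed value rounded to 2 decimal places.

-2.40

dQ/dP = −0.00404·Q = -15.7093. At P = 593, Q = 3888.45.
Ed = (dQ/dP)·(P/Q) = (-15.7093) × (593/3888.45) = -2.3957…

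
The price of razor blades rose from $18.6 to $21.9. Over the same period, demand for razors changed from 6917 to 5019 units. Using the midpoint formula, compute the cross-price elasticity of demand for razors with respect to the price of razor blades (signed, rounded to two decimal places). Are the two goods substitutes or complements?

%ΔQ_{razors} = (5019 − 6917)/avg = -1898/5968 = -0.318029…
%ΔP_{razor blades} = (21.9 − 18.6)/avg = 3.3/20.25 = 0.162962…
E_cross = (-1898/5968) / (3.3/20.25) = -1.9515…
E_cross < 0 ⇒ the goods are complements.

-1.95; complements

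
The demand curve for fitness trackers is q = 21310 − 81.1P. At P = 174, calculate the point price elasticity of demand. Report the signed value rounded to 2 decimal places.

-1.96

dq/dP = −81.1. At P = 174, q = 21310 − 81.1(174) = 7198.6.
Ed = (dq/dP)·(P/q) = −81.1 × (174/7198.6) = -1.9602…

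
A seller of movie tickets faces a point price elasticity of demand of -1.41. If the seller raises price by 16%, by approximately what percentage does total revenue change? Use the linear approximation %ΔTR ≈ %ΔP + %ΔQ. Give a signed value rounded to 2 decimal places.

%ΔQ ≈ Ed × %ΔP = (-1.41) × (+16%) = -22.5600%
%ΔTR ≈ %ΔP + %ΔQ = (+16%) + (-22.5600%) = -6.5600%

-6.56%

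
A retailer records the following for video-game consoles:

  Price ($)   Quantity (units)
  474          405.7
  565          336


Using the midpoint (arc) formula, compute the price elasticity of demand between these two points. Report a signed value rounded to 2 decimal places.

%ΔQ = (336 − 405.7) / [(405.7 + 336)/2] = -69.7/370.85 = -0.187946…
%ΔP = (565 − 474) / [(474 + 565)/2] = 91/519.5 = 0.175168…
Arc Ed = %ΔQ / %ΔP = (-69.7/370.85) / (91/519.5) = -1.0729…

-1.07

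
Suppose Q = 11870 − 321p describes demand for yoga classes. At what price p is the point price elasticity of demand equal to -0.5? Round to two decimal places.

Ed = −321p/(11870 − 321p). Set this equal to -0.5:
321p = 0.5·(11870 − 321p) ⇒ 321p(1 + 0.5) = 0.5·11870
p = 0.5·11870 / (321·1.5) = 12.3260…

12.33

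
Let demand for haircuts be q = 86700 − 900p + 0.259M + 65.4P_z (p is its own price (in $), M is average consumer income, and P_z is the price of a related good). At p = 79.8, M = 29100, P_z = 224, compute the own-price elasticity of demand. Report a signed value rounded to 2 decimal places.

-1.94

At the given values, q = 86700 − 900(79.8) + 0.259(29100) + 65.4(224) = 37066.5.
∂q/∂p = −900.
E = (-900) × (79.8/37066.5) = -1.9375…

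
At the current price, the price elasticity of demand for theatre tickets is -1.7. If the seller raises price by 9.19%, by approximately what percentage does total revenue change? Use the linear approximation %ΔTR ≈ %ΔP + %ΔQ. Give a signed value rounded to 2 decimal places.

-6.43%

%ΔQ ≈ Ed × %ΔP = (-1.7) × (+9.19%) = -15.6230%
%ΔTR ≈ %ΔP + %ΔQ = (+9.19%) + (-15.6230%) = -6.4330%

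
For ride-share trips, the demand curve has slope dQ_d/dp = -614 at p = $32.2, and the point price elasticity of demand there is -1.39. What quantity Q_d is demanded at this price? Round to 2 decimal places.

Ed = (dQ_d/dp)·(p/Q_d) ⇒ Q_d = (dQ_d/dp)·p/Ed = (-614)·32.2/(-1.39) = 14223.5971…

14223.60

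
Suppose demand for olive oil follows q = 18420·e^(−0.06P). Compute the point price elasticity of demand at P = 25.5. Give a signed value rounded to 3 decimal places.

-1.530

dq/dP = −0.06·q = -239.315. At P = 25.5, q = 3988.59.
Ed = (dq/dP)·(P/q) = (-239.315) × (25.5/3988.59) = -1.53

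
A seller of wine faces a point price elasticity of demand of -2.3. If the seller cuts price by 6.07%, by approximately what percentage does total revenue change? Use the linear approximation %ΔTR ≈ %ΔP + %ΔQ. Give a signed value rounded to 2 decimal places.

+7.89%

%ΔQ ≈ Ed × %ΔP = (-2.3) × (-6.07%) = +13.9610%
%ΔTR ≈ %ΔP + %ΔQ = (-6.07%) + (+13.9610%) = +7.8910%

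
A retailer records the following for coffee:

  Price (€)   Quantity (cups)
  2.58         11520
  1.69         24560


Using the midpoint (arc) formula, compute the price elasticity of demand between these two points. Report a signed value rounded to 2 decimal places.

%ΔQ = (24560 − 11520) / [(11520 + 24560)/2] = 13040/18040 = 0.722838…
%ΔP = (1.69 − 2.58) / [(2.58 + 1.69)/2] = -0.89/2.135 = -0.416861…
Arc Ed = %ΔQ / %ΔP = (13040/18040) / (-0.89/2.135) = -1.7339…

-1.73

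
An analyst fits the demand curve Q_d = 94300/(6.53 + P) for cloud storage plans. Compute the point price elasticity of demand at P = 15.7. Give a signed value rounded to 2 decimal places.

-0.71

dQ_d/dP = −94300/(6.53 + P)² = -190.824. At P = 15.7, Q_d = 4242.02.
Ed = (dQ_d/dP)·(P/Q_d) = (-190.824) × (15.7/4242.02) = -0.7062…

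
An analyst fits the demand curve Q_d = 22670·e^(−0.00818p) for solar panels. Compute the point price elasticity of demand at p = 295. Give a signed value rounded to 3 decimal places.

dQ_d/dp = −0.00818·Q_d = -16.6039. At p = 295, Q_d = 2029.81.
Ed = (dQ_d/dp)·(p/Q_d) = (-16.6039) × (295/2029.81) = -2.4131

-2.413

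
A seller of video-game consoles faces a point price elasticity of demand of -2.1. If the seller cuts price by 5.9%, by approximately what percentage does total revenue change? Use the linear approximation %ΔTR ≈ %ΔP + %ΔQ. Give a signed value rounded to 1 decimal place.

%ΔQ ≈ Ed × %ΔP = (-2.1) × (-5.9%) = +12.3900%
%ΔTR ≈ %ΔP + %ΔQ = (-5.9%) + (+12.3900%) = +6.4900%

+6.5%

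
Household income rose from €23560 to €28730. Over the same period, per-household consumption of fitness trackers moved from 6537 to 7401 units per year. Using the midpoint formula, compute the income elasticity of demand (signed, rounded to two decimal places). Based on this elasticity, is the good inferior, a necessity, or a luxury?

0.63; necessity

%ΔQ = (7401 − 6537)/[( 6537 + 7401)/2] = 864/6969 = 0.123977…
%ΔIncome = (28730 − 23560)/[( 23560 + 28730)/2] = 5170/26145 = 0.197743…
E_income = (864/6969) / (5170/26145) = 0.6269…
0 < E_income < 1 ⇒ normal good, necessity.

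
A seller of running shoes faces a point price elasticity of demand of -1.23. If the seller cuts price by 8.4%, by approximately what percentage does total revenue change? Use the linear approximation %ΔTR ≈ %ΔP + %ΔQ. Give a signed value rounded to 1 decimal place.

+1.9%

%ΔQ ≈ Ed × %ΔP = (-1.23) × (-8.4%) = +10.3320%
%ΔTR ≈ %ΔP + %ΔQ = (-8.4%) + (+10.3320%) = +1.9320%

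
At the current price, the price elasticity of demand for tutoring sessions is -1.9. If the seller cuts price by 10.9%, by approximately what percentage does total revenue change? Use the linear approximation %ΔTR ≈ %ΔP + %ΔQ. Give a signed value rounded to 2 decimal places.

%ΔQ ≈ Ed × %ΔP = (-1.9) × (-10.9%) = +20.7100%
%ΔTR ≈ %ΔP + %ΔQ = (-10.9%) + (+20.7100%) = +9.8100%

+9.81%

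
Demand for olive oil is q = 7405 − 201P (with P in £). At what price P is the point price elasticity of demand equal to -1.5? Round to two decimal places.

22.10

Ed = −201P/(7405 − 201P). Set this equal to -1.5:
201P = 1.5·(7405 − 201P) ⇒ 201P(1 + 1.5) = 1.5·7405
P = 1.5·7405 / (201·2.5) = 22.1044…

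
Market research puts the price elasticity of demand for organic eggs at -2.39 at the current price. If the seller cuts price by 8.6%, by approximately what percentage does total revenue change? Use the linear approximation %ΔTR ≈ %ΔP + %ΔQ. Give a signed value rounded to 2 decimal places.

+11.95%

%ΔQ ≈ Ed × %ΔP = (-2.39) × (-8.6%) = +20.5540%
%ΔTR ≈ %ΔP + %ΔQ = (-8.6%) + (+20.5540%) = +11.9540%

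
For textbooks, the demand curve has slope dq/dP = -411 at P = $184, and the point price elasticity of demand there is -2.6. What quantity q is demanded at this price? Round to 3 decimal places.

Ed = (dq/dP)·(P/q) ⇒ q = (dq/dP)·P/Ed = (-411)·184/(-2.6) = 29086.15384…

29086.154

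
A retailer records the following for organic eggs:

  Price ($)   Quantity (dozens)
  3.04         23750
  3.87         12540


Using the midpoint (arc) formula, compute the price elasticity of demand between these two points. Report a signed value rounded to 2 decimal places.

-2.57

%ΔQ = (12540 − 23750) / [(23750 + 12540)/2] = -11210/18145 = -0.617801…
%ΔP = (3.87 − 3.04) / [(3.04 + 3.87)/2] = 0.83/3.455 = 0.240231…
Arc Ed = %ΔQ / %ΔP = (-11210/18145) / (0.83/3.455) = -2.5716…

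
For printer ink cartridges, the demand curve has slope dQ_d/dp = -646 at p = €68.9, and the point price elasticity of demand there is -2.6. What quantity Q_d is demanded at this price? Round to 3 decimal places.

Ed = (dQ_d/dp)·(p/Q_d) ⇒ Q_d = (dQ_d/dp)·p/Ed = (-646)·68.9/(-2.6) = 17119

17119.000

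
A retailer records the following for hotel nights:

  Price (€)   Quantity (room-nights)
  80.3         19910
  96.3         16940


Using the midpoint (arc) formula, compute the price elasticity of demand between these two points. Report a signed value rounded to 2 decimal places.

-0.89

%ΔQ = (16940 − 19910) / [(19910 + 16940)/2] = -2970/18425 = -0.161194…
%ΔP = (96.3 − 80.3) / [(80.3 + 96.3)/2] = 16/88.3 = 0.181200…
Arc Ed = %ΔQ / %ΔP = (-2970/18425) / (16/88.3) = -0.8895…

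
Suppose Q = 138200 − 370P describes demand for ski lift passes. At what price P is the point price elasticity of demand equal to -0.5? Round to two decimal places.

124.50

Ed = −370P/(138200 − 370P). Set this equal to -0.5:
370P = 0.5·(138200 − 370P) ⇒ 370P(1 + 0.5) = 0.5·138200
P = 0.5·138200 / (370·1.5) = 124.5045…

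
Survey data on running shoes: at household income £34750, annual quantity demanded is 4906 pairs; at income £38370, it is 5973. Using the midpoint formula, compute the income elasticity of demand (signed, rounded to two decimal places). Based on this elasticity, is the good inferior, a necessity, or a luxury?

1.98; luxury

%ΔQ = (5973 − 4906)/[( 4906 + 5973)/2] = 1067/5439.5 = 0.196157…
%ΔIncome = (38370 − 34750)/[( 34750 + 38370)/2] = 3620/36560 = 0.099015…
E_income = (1067/5439.5) / (3620/36560) = 1.9810…
E_income > 1 ⇒ normal good, luxury.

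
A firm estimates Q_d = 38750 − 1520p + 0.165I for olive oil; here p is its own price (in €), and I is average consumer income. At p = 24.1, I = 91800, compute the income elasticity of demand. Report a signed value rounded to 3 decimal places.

0.877

At the given values, Q_d = 38750 − 1520(24.1) + 0.165(91800) = 17265.
∂Q_d/∂I = 0.165.
E = (0.165) × (91800/17265) = 0.87732…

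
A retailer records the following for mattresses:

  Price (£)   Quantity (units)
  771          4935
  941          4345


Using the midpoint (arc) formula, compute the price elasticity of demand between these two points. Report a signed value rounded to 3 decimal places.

-0.640

%ΔQ = (4345 − 4935) / [(4935 + 4345)/2] = -590/4640 = -0.127155…
%ΔP = (941 − 771) / [(771 + 941)/2] = 170/856 = 0.198598…
Arc Ed = %ΔQ / %ΔP = (-590/4640) / (170/856) = -0.64026…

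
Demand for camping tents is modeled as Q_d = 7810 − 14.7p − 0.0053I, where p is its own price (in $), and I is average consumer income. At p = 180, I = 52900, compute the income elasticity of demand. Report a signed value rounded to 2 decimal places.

At the given values, Q_d = 7810 − 14.7(180) − 0.0053(52900) = 4883.63.
∂Q_d/∂I = -0.0053.
E = (-0.0053) × (52900/4883.63) = -0.0574…

-0.06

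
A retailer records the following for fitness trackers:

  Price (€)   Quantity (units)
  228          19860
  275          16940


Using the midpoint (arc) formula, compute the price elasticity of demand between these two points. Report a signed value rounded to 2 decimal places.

-0.85

%ΔQ = (16940 − 19860) / [(19860 + 16940)/2] = -2920/18400 = -0.158695…
%ΔP = (275 − 228) / [(228 + 275)/2] = 47/251.5 = 0.186878…
Arc Ed = %ΔQ / %ΔP = (-2920/18400) / (47/251.5) = -0.8491…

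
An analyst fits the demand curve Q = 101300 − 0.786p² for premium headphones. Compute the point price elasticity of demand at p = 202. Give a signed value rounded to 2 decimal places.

-0.93

dQ/dp = −2·0.786·p = -317.544. At p = 202, Q = 69228.056.
Ed = (dQ/dp)·(p/Q) = (-317.544) × (202/69228.056) = -0.9265…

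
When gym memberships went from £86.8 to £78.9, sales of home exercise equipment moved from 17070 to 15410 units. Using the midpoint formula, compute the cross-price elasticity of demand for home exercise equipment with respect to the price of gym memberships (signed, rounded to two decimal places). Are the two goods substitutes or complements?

1.07; substitutes

%ΔQ_{home exercise equipment} = (15410 − 17070)/avg = -1660/16240 = -0.102216…
%ΔP_{gym memberships} = (78.9 − 86.8)/avg = -7.9/82.85 = -0.095353…
E_cross = (-1660/16240) / (-7.9/82.85) = 1.0719…
E_cross > 0 ⇒ the goods are substitutes.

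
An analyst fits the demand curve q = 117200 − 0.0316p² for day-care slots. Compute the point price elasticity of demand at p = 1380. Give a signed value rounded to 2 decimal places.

dq/dp = −2·0.0316·p = -87.216. At p = 1380, q = 57020.96.
Ed = (dq/dp)·(p/q) = (-87.216) × (1380/57020.96) = -2.1107…

-2.11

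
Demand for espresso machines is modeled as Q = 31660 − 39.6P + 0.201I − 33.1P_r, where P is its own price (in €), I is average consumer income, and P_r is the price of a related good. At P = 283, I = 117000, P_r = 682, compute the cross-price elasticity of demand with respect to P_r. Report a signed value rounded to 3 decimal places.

At the given values, Q = 31660 − 39.6(283) + 0.201(117000) − 33.1(682) = 21396.
∂Q/∂P_r = -33.1.
E = (-33.1) × (682/21396) = -1.05506…

-1.055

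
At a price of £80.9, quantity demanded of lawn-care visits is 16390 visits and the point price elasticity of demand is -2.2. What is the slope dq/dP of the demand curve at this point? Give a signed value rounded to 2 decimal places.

Ed = (dq/dP)·(P/q) ⇒ dq/dP = Ed·q/P = (-2.2)·16390/80.9 = -445.7107…

-445.71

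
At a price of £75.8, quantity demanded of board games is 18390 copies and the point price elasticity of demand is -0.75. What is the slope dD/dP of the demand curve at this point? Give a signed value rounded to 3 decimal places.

-181.959

Ed = (dD/dP)·(P/D) ⇒ dD/dP = Ed·D/P = (-0.75)·18390/75.8 = -181.95910…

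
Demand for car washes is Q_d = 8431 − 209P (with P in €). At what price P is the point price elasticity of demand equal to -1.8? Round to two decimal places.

Ed = −209P/(8431 − 209P). Set this equal to -1.8:
209P = 1.8·(8431 − 209P) ⇒ 209P(1 + 1.8) = 1.8·8431
P = 1.8·8431 / (209·2.8) = 25.9326…

25.93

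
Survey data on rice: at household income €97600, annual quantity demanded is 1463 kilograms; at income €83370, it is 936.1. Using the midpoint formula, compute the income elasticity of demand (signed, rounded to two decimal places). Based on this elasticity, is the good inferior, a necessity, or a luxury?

%ΔQ = (936.1 − 1463)/[( 1463 + 936.1)/2] = -526.9/1199.55 = -0.439248…
%ΔIncome = (83370 − 97600)/[( 97600 + 83370)/2] = -14230/90485 = -0.157263…
E_income = (-526.9/1199.55) / (-14230/90485) = 2.7930…
E_income > 1 ⇒ normal good, luxury.

2.79; luxury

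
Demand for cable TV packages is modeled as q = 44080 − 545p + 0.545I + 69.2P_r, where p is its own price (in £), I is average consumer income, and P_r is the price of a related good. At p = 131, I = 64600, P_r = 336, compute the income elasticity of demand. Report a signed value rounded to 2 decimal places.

At the given values, q = 44080 − 545(131) + 0.545(64600) + 69.2(336) = 31143.2.
∂q/∂I = 0.545.
E = (0.545) × (64600/31143.2) = 1.1304…

1.13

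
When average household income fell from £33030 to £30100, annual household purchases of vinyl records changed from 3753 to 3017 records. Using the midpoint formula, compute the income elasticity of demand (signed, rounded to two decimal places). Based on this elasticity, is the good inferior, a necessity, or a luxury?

%ΔQ = (3017 − 3753)/[( 3753 + 3017)/2] = -736/3385 = -0.217429…
%ΔIncome = (30100 − 33030)/[( 33030 + 30100)/2] = -2930/31565 = -0.092824…
E_income = (-736/3385) / (-2930/31565) = 2.3423…
E_income > 1 ⇒ normal good, luxury.

2.34; luxury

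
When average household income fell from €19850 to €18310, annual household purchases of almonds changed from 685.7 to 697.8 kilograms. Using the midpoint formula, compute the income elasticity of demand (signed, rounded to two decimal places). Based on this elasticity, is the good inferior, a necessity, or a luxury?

%ΔQ = (697.8 − 685.7)/[( 685.7 + 697.8)/2] = 12.1/691.75 = 0.017491…
%ΔIncome = (18310 − 19850)/[( 19850 + 18310)/2] = -1540/19080 = -0.080712…
E_income = (12.1/691.75) / (-1540/19080) = -0.2167…
E_income < 0 ⇒ inferior good.

-0.22; inferior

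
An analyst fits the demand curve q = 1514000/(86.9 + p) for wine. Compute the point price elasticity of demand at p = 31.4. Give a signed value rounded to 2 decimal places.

-0.27

dq/dp = −1514000/(86.9 + p)² = -108.182. At p = 31.4, q = 12798.
Ed = (dq/dp)·(p/q) = (-108.182) × (31.4/12798) = -0.2654…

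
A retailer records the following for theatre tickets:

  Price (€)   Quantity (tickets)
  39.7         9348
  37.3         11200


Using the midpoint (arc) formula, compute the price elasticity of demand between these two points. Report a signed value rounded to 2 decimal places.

-2.89

%ΔQ = (11200 − 9348) / [(9348 + 11200)/2] = 1852/10274 = 0.180260…
%ΔP = (37.3 − 39.7) / [(39.7 + 37.3)/2] = -2.4/38.5 = -0.062337…
Arc Ed = %ΔQ / %ΔP = (1852/10274) / (-2.4/38.5) = -2.8916…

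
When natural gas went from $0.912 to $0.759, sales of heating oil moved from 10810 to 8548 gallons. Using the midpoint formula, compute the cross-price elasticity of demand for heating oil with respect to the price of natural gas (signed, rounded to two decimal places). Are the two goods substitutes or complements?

1.28; substitutes

%ΔQ_{heating oil} = (8548 − 10810)/avg = -2262/9679 = -0.233701…
%ΔP_{natural gas} = (0.759 − 0.912)/avg = -0.153/0.8355 = -0.183123…
E_cross = (-2262/9679) / (-0.153/0.8355) = 1.2761…
E_cross > 0 ⇒ the goods are substitutes.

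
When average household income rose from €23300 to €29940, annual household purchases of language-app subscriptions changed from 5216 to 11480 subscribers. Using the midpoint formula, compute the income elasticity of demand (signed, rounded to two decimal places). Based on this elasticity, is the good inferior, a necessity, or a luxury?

3.01; luxury

%ΔQ = (11480 − 5216)/[( 5216 + 11480)/2] = 6264/8348 = 0.750359…
%ΔIncome = (29940 − 23300)/[( 23300 + 29940)/2] = 6640/26620 = 0.249436…
E_income = (6264/8348) / (6640/26620) = 3.0082…
E_income > 1 ⇒ normal good, luxury.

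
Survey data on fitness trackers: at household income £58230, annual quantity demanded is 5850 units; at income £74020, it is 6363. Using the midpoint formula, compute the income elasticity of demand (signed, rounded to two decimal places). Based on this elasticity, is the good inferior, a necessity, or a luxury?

0.35; necessity

%ΔQ = (6363 − 5850)/[( 5850 + 6363)/2] = 513/6106.5 = 0.084008…
%ΔIncome = (74020 − 58230)/[( 58230 + 74020)/2] = 15790/66125 = 0.238790…
E_income = (513/6106.5) / (15790/66125) = 0.3518…
0 < E_income < 1 ⇒ normal good, necessity.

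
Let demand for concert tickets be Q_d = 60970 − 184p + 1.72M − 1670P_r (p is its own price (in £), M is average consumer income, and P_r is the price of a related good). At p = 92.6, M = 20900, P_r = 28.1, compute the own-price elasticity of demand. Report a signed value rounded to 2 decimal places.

At the given values, Q_d = 60970 − 184(92.6) + 1.72(20900) − 1670(28.1) = 32952.6.
∂Q_d/∂p = −184.
E = (-184) × (92.6/32952.6) = -0.5170…

-0.52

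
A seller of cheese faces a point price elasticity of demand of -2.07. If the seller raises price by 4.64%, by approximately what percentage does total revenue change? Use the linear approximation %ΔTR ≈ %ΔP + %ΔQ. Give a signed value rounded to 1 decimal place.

%ΔQ ≈ Ed × %ΔP = (-2.07) × (+4.64%) = -9.6048%
%ΔTR ≈ %ΔP + %ΔQ = (+4.64%) + (-9.6048%) = -4.9648%

-5.0%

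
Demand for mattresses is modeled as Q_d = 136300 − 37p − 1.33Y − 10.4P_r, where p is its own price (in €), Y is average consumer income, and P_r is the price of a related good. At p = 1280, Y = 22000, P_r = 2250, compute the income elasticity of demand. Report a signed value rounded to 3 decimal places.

-0.807

At the given values, Q_d = 136300 − 37(1280) − 1.33(22000) − 10.4(2250) = 36280.
∂Q_d/∂Y = -1.33.
E = (-1.33) × (22000/36280) = -0.80650…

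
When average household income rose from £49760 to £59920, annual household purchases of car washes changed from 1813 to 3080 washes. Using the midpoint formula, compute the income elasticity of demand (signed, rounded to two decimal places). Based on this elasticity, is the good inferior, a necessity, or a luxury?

%ΔQ = (3080 − 1813)/[( 1813 + 3080)/2] = 1267/2446.5 = 0.517882…
%ΔIncome = (59920 − 49760)/[( 49760 + 59920)/2] = 10160/54840 = 0.185266…
E_income = (1267/2446.5) / (10160/54840) = 2.7953…
E_income > 1 ⇒ normal good, luxury.

2.80; luxury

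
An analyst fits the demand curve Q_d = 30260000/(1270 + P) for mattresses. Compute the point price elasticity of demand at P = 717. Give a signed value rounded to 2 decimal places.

dQ_d/dP = −30260000/(1270 + P)² = -7.66431. At P = 717, Q_d = 15229.
Ed = (dQ_d/dP)·(P/Q_d) = (-7.66431) × (717/15229) = -0.3608…

-0.36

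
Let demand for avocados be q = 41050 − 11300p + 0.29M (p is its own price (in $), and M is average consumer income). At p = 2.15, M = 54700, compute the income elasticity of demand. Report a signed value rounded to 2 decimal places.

At the given values, q = 41050 − 11300(2.15) + 0.29(54700) = 32618.
∂q/∂M = 0.29.
E = (0.29) × (54700/32618) = 0.4863…

0.49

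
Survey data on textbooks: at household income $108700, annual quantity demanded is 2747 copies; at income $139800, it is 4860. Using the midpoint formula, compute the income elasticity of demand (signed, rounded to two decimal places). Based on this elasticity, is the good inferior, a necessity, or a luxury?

%ΔQ = (4860 − 2747)/[( 2747 + 4860)/2] = 2113/3803.5 = 0.555540…
%ΔIncome = (139800 − 108700)/[( 108700 + 139800)/2] = 31100/124250 = 0.250301…
E_income = (2113/3803.5) / (31100/124250) = 2.2194…
E_income > 1 ⇒ normal good, luxury.

2.22; luxury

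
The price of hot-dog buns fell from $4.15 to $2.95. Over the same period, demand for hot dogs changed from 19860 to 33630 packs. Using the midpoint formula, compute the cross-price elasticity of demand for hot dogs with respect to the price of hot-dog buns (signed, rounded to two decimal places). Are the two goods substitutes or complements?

%ΔQ_{hot dogs} = (33630 − 19860)/avg = 13770/26745 = 0.514862…
%ΔP_{hot-dog buns} = (2.95 − 4.15)/avg = -1.2/3.55 = -0.338028…
E_cross = (13770/26745) / (-1.2/3.55) = -1.5231…
E_cross < 0 ⇒ the goods are complements.

-1.52; complements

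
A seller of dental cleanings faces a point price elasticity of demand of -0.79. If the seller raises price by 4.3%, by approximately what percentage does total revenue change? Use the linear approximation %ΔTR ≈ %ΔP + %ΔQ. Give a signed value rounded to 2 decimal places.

+0.90%

%ΔQ ≈ Ed × %ΔP = (-0.79) × (+4.3%) = -3.3970%
%ΔTR ≈ %ΔP + %ΔQ = (+4.3%) + (-3.3970%) = +0.9030%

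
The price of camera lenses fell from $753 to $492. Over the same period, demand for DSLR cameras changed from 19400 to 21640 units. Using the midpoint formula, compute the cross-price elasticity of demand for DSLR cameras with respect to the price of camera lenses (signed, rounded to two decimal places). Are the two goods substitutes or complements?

%ΔQ_{DSLR cameras} = (21640 − 19400)/avg = 2240/20520 = 0.109161…
%ΔP_{camera lenses} = (492 − 753)/avg = -261/622.5 = -0.419277…
E_cross = (2240/20520) / (-261/622.5) = -0.2603…
E_cross < 0 ⇒ the goods are complements.

-0.26; complements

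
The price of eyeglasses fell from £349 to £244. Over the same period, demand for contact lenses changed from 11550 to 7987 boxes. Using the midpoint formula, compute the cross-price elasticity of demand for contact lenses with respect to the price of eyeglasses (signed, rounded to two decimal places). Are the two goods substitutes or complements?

%ΔQ_{contact lenses} = (7987 − 11550)/avg = -3563/9768.5 = -0.364743…
%ΔP_{eyeglasses} = (244 − 349)/avg = -105/296.5 = -0.354131…
E_cross = (-3563/9768.5) / (-105/296.5) = 1.0299…
E_cross > 0 ⇒ the goods are substitutes.

1.03; substitutes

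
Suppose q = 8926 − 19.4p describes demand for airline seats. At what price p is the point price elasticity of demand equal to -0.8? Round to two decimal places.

Ed = −19.4p/(8926 − 19.4p). Set this equal to -0.8:
19.4p = 0.8·(8926 − 19.4p) ⇒ 19.4p(1 + 0.8) = 0.8·8926
p = 0.8·8926 / (19.4·1.8) = 204.4902…

204.49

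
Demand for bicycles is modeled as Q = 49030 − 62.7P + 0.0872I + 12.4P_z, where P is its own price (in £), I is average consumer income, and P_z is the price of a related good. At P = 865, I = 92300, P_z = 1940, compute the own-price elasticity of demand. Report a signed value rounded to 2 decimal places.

At the given values, Q = 49030 − 62.7(865) + 0.0872(92300) + 12.4(1940) = 26899.06.
∂Q/∂P = −62.7.
E = (-62.7) × (865/26899.06) = -2.0162…

-2.02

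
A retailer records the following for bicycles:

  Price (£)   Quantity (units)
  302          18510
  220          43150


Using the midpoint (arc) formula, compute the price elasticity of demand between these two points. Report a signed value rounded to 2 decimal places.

-2.54

%ΔQ = (43150 − 18510) / [(18510 + 43150)/2] = 24640/30830 = 0.799221…
%ΔP = (220 − 302) / [(302 + 220)/2] = -82/261 = -0.314176…
Arc Ed = %ΔQ / %ΔP = (24640/30830) / (-82/261) = -2.5438…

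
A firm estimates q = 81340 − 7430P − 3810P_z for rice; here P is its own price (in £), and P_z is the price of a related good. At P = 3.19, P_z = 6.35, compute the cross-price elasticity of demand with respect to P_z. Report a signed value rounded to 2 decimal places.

-0.72

At the given values, q = 81340 − 7430(3.19) − 3810(6.35) = 33444.8.
∂q/∂P_z = -3810.
E = (-3810) × (6.35/33444.8) = -0.7233…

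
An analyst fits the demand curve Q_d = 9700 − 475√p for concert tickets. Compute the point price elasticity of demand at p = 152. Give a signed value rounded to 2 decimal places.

-0.76

dQ_d/dp = −475/(2√p) = -19.2638. At p = 152, Q_d = 3843.81.
Ed = (dQ_d/dp)·(p/Q_d) = (-19.2638) × (152/3843.81) = -0.7617…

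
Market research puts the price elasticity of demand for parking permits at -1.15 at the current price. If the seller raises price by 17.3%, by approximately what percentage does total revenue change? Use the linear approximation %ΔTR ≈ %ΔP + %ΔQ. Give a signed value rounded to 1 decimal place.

-2.6%

%ΔQ ≈ Ed × %ΔP = (-1.15) × (+17.3%) = -19.8950%
%ΔTR ≈ %ΔP + %ΔQ = (+17.3%) + (-19.8950%) = -2.5950%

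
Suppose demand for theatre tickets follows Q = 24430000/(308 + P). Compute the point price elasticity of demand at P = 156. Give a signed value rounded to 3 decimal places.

dQ/dP = −24430000/(308 + P)² = -113.472. At P = 156, Q = 52650.9.
Ed = (dQ/dP)·(P/Q) = (-113.472) × (156/52650.9) = -0.33620…

-0.336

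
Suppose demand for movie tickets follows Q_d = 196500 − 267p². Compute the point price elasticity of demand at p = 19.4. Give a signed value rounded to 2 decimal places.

-2.09

dQ_d/dp = −2·267·p = -10359.6. At p = 19.4, Q_d = 96011.88.
Ed = (dQ_d/dp)·(p/Q_d) = (-10359.6) × (19.4/96011.88) = -2.0932…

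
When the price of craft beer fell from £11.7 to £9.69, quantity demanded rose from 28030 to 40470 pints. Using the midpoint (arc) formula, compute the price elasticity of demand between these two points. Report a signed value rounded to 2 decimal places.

-1.93

%ΔQ = (40470 − 28030) / [(28030 + 40470)/2] = 12440/34250 = 0.363211…
%ΔP = (9.69 − 11.7) / [(11.7 + 9.69)/2] = -2.01/10.695 = -0.187938…
Arc Ed = %ΔQ / %ΔP = (12440/34250) / (-2.01/10.695) = -1.9326…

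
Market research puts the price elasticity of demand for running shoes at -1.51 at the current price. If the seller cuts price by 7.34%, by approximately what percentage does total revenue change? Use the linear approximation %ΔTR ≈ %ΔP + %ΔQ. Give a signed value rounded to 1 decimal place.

%ΔQ ≈ Ed × %ΔP = (-1.51) × (-7.34%) = +11.0834%
%ΔTR ≈ %ΔP + %ΔQ = (-7.34%) + (+11.0834%) = +3.7434%

+3.7%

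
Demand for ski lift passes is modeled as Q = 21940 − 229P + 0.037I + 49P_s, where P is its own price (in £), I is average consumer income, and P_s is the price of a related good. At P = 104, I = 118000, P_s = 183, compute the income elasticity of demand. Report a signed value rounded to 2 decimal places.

At the given values, Q = 21940 − 229(104) + 0.037(118000) + 49(183) = 11457.
∂Q/∂I = 0.037.
E = (0.037) × (118000/11457) = 0.3810…

0.38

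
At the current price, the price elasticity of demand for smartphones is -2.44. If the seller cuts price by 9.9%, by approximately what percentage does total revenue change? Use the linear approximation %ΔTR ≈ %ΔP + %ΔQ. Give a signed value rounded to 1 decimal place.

%ΔQ ≈ Ed × %ΔP = (-2.44) × (-9.9%) = +24.1560%
%ΔTR ≈ %ΔP + %ΔQ = (-9.9%) + (+24.1560%) = +14.2560%

+14.3%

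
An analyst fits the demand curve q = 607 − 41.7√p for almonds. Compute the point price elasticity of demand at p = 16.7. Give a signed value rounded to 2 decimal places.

dq/dp = −41.7/(2√p) = -5.10209. At p = 16.7, q = 436.59.
Ed = (dq/dp)·(p/q) = (-5.10209) × (16.7/436.59) = -0.1951…

-0.20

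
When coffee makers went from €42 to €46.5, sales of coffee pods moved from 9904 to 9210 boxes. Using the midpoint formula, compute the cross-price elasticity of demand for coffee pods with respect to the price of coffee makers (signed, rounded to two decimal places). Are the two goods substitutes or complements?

%ΔQ_{coffee pods} = (9210 − 9904)/avg = -694/9557 = -0.072616…
%ΔP_{coffee makers} = (46.5 − 42)/avg = 4.5/44.25 = 0.101694…
E_cross = (-694/9557) / (4.5/44.25) = -0.7140…
E_cross < 0 ⇒ the goods are complements.

-0.71; complements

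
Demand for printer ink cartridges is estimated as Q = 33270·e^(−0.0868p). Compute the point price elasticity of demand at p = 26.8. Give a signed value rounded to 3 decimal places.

dQ/dp = −0.0868·Q = -282.033. At p = 26.8, Q = 3249.22.
Ed = (dQ/dp)·(p/Q) = (-282.033) × (26.8/3249.22) = -2.32624

-2.326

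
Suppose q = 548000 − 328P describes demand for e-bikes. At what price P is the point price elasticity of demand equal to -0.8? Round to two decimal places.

742.55

Ed = −328P/(548000 − 328P). Set this equal to -0.8:
328P = 0.8·(548000 − 328P) ⇒ 328P(1 + 0.8) = 0.8·548000
P = 0.8·548000 / (328·1.8) = 742.5474…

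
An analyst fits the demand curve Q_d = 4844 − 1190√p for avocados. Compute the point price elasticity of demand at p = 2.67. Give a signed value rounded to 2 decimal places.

dQ_d/dp = −1190/(2√p) = -364.134. At p = 2.67, Q_d = 2899.52.
Ed = (dQ_d/dp)·(p/Q_d) = (-364.134) × (2.67/2899.52) = -0.3353…

-0.34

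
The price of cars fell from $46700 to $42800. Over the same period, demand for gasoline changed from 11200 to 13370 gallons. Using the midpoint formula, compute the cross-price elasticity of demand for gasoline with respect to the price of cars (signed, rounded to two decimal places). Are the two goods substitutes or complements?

-2.03; complements

%ΔQ_{gasoline} = (13370 − 11200)/avg = 2170/12285 = 0.176638…
%ΔP_{cars} = (42800 − 46700)/avg = -3900/44750 = -0.087150…
E_cross = (2170/12285) / (-3900/44750) = -2.0268…
E_cross < 0 ⇒ the goods are complements.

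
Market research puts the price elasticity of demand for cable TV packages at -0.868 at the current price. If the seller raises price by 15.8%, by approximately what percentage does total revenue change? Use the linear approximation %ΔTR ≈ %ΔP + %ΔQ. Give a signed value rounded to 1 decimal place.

%ΔQ ≈ Ed × %ΔP = (-0.868) × (+15.8%) = -13.7144%
%ΔTR ≈ %ΔP + %ΔQ = (+15.8%) + (-13.7144%) = +2.0856%

+2.1%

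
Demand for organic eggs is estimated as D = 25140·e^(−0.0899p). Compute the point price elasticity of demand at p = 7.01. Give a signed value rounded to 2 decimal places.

dD/dp = −0.0899·D = -1203.46. At p = 7.01, D = 13386.7.
Ed = (dD/dp)·(p/D) = (-1203.46) × (7.01/13386.7) = -0.6301…

-0.63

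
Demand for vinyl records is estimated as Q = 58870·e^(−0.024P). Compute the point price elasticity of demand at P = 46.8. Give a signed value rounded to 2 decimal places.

-1.12

dQ/dP = −0.024·Q = -459.521. At P = 46.8, Q = 19146.7.
Ed = (dQ/dP)·(P/Q) = (-459.521) × (46.8/19146.7) = -1.1232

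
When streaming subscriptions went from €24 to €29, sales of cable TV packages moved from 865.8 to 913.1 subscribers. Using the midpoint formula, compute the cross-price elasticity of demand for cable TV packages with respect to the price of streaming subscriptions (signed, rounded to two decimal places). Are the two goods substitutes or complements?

%ΔQ_{cable TV packages} = (913.1 − 865.8)/avg = 47.3/889.45 = 0.053178…
%ΔP_{streaming subscriptions} = (29 − 24)/avg = 5/26.5 = 0.188679…
E_cross = (47.3/889.45) / (5/26.5) = 0.2818…
E_cross > 0 ⇒ the goods are substitutes.

0.28; substitutes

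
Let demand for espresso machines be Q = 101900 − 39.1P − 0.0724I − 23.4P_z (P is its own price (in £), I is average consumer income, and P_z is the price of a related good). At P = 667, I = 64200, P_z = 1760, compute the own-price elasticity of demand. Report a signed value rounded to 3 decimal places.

At the given values, Q = 101900 − 39.1(667) − 0.0724(64200) − 23.4(1760) = 29988.22.
∂Q/∂P = −39.1.
E = (-39.1) × (667/29988.22) = -0.86966…

-0.870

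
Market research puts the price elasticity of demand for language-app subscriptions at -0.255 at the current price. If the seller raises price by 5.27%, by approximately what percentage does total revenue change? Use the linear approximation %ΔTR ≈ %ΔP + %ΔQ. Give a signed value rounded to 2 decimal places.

%ΔQ ≈ Ed × %ΔP = (-0.255) × (+5.27%) = -1.3439%
%ΔTR ≈ %ΔP + %ΔQ = (+5.27%) + (-1.3439%) = +3.9262%

+3.93%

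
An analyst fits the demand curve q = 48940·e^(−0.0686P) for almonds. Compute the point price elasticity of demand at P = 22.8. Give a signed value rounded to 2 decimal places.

-1.56

dq/dP = −0.0686·q = -702.614. At P = 22.8, q = 10242.2.
Ed = (dq/dP)·(P/q) = (-702.614) × (22.8/10242.2) = -1.5640…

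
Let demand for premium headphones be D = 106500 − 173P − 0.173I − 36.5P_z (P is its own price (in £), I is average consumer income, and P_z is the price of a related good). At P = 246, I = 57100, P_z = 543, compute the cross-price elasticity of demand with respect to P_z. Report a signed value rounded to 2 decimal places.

At the given values, D = 106500 − 173(246) − 0.173(57100) − 36.5(543) = 34244.2.
∂D/∂P_z = -36.5.
E = (-36.5) × (543/34244.2) = -0.5787…

-0.58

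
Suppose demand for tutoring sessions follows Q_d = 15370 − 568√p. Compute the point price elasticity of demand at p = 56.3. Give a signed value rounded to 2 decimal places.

dQ_d/dp = −568/(2√p) = -37.8498. At p = 56.3, Q_d = 11108.1.
Ed = (dQ_d/dp)·(p/Q_d) = (-37.8498) × (56.3/11108.1) = -0.1918…

-0.19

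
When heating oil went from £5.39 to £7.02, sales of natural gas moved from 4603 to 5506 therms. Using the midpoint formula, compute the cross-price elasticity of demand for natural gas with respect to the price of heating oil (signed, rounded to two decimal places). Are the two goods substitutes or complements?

0.68; substitutes

%ΔQ_{natural gas} = (5506 − 4603)/avg = 903/5054.5 = 0.178652…
%ΔP_{heating oil} = (7.02 − 5.39)/avg = 1.63/6.205 = 0.262691…
E_cross = (903/5054.5) / (1.63/6.205) = 0.6800…
E_cross > 0 ⇒ the goods are substitutes.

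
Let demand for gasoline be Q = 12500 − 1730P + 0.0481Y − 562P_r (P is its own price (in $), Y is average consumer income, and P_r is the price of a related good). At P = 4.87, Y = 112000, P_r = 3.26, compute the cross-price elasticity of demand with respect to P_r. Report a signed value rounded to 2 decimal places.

At the given values, Q = 12500 − 1730(4.87) + 0.0481(112000) − 562(3.26) = 7629.98.
∂Q/∂P_r = -562.
E = (-562) × (3.26/7629.98) = -0.2401…

-0.24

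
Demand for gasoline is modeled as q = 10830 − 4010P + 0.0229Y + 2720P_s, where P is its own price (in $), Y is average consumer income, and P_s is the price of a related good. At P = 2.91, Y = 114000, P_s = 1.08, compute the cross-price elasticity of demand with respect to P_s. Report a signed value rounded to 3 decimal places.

At the given values, q = 10830 − 4010(2.91) + 0.0229(114000) + 2720(1.08) = 4709.1.
∂q/∂P_s = 2720.
E = (2720) × (1.08/4709.1) = 0.62381…

0.624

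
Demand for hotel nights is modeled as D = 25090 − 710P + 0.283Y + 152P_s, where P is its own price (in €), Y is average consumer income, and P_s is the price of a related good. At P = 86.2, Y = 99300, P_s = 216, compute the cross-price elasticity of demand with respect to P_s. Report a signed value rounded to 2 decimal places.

1.32

At the given values, D = 25090 − 710(86.2) + 0.283(99300) + 152(216) = 24821.9.
∂D/∂P_s = 152.
E = (152) × (216/24821.9) = 1.3227…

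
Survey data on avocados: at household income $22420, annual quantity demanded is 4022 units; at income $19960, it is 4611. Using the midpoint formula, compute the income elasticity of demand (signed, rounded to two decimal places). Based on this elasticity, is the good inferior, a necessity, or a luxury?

%ΔQ = (4611 − 4022)/[( 4022 + 4611)/2] = 589/4316.5 = 0.136453…
%ΔIncome = (19960 − 22420)/[( 22420 + 19960)/2] = -2460/21190 = -0.116092…
E_income = (589/4316.5) / (-2460/21190) = -1.1753…
E_income < 0 ⇒ inferior good.

-1.18; inferior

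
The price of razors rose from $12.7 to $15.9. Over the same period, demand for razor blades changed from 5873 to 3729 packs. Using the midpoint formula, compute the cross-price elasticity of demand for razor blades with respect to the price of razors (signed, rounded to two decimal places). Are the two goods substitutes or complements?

%ΔQ_{razor blades} = (3729 − 5873)/avg = -2144/4801 = -0.446573…
%ΔP_{razors} = (15.9 − 12.7)/avg = 3.2/14.3 = 0.223776…
E_cross = (-2144/4801) / (3.2/14.3) = -1.9956…
E_cross < 0 ⇒ the goods are complements.

-2.00; complements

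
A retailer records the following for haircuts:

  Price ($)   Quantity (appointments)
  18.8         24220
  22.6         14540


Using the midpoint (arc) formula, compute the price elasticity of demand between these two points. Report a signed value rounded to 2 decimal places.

%ΔQ = (14540 − 24220) / [(24220 + 14540)/2] = -9680/19380 = -0.499484…
%ΔP = (22.6 − 18.8) / [(18.8 + 22.6)/2] = 3.8/20.7 = 0.183574…
Arc Ed = %ΔQ / %ΔP = (-9680/19380) / (3.8/20.7) = -2.7208…

-2.72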